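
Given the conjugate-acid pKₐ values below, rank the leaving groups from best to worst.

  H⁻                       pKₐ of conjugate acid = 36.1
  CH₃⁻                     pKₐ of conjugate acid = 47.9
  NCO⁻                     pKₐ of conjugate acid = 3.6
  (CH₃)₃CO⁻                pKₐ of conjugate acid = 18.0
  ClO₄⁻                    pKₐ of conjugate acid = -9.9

ClO₄⁻ > NCO⁻ > (CH₃)₃CO⁻ > H⁻ > CH₃⁻

Lower conjugate-acid pKₐ ⇒ weaker base ⇒ better leaving group.
Sorting by the given values: ClO₄⁻ (-9.9), NCO⁻ (3.6), (CH₃)₃CO⁻ (18.0), H⁻ (36.1), CH₃⁻ (47.9).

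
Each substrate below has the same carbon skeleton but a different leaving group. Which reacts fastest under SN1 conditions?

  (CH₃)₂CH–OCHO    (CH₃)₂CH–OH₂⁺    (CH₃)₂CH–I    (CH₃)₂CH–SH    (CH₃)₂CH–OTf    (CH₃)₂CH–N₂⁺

(CH₃)₂CH–N₂⁺

With the same alkyl group throughout, only the leaving group differentiates the rates.
A good leaving group is a weak base: the lower the pKₐ of its conjugate acid, the more readily it departs.
(CH₃)₂CH–N₂⁺ loses N₂: no meaningful conjugate acid; N₂ departs as an exceptionally stable neutral molecule
(CH₃)₂CH–OTf loses OTf⁻: pKₐ(CF₃SO₃H (triflic acid)) ≈ -14
(CH₃)₂CH–I loses I⁻: pKₐ(HI) ≈ -10
(CH₃)₂CH–OH₂⁺ loses H₂O: pKₐ(H₃O⁺) ≈ -1.7
(CH₃)₂CH–OCHO loses HCOO⁻: pKₐ(HCOOH) ≈ 3.8
(CH₃)₂CH–SH loses HS⁻: pKₐ(H₂S) ≈ 7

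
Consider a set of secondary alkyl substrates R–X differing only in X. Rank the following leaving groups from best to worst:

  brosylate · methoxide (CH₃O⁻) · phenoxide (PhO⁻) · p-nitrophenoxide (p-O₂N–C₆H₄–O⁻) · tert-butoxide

brosylate > p-nitrophenoxide (p-O₂N–C₆H₄–O⁻) > phenoxide (PhO⁻) > methoxide (CH₃O⁻) > tert-butoxide

A good leaving group is a weak base: the lower the pKₐ of its conjugate acid, the more readily it departs.
brosylate: pKₐ(p-BrC₆H₄SO₃H) ≈ -2.8 — arenesulfonate with a p-bromo substituent
p-nitrophenoxide (p-O₂N–C₆H₄–O⁻): pKₐ(p-nitrophenol) ≈ 7.2
phenoxide (PhO⁻): pKₐ(C₆H₅OH (phenol)) ≈ 10 — resonance into the ring helps, but still a poor LG
methoxide (CH₃O⁻): pKₐ(CH₃OH) ≈ 15.5 — strong base; alkoxides do not leave unassisted
tert-butoxide: pKₐ(t-BuOH) ≈ 18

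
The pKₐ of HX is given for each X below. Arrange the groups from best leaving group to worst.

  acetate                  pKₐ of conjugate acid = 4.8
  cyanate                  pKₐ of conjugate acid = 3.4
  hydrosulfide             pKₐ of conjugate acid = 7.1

Lower conjugate-acid pKₐ ⇒ weaker base ⇒ better leaving group.
Sorting by the given values: cyanate (3.4), acetate (4.8), hydrosulfide (7.1).

cyanate > acetate > hydrosulfide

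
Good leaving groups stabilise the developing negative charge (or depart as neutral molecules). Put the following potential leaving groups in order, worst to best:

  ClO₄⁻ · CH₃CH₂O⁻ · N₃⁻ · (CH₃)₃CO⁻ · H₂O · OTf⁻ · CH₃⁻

CH₃⁻ < (CH₃)₃CO⁻ < CH₃CH₂O⁻ < N₃⁻ < H₂O < ClO₄⁻ < OTf⁻

Rank by basicity of the departing species: weakest base leaves most easily.
OTf⁻: pKₐ(CF₃SO₃H (triflic acid)) ≈ -14
ClO₄⁻: pKₐ(HClO₄) ≈ -10
H₂O: pKₐ(H₃O⁺) ≈ -1.7 — neutral; leaves from a protonated alcohol (R–OH₂⁺)
N₃⁻: pKₐ(HN₃) ≈ 4.7
CH₃CH₂O⁻: pKₐ(CH₃CH₂OH) ≈ 16 — strong base; alkoxides do not leave unassisted
(CH₃)₃CO⁻: pKₐ(t-BuOH) ≈ 18 — bulky, strongly basic alkoxide
CH₃⁻: pKₐ(CH₄) ≈ 48 — unstabilised carbanion; the worst conceivable leaving group
The question asks for worst first, so the sequence is read in increasing leaving-group ability.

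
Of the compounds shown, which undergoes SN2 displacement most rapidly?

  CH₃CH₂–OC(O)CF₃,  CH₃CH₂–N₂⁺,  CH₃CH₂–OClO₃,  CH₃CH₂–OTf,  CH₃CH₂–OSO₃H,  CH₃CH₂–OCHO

CH₃CH₂–N₂⁺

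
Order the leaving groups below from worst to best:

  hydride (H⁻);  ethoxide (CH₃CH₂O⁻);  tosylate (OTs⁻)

Rank by basicity of the departing species: weakest base leaves most easily.
tosylate (OTs⁻): pKₐ(p-CH₃C₆H₄SO₃H (TsOH)) ≈ -2.8
ethoxide (CH₃CH₂O⁻): pKₐ(CH₃CH₂OH) ≈ 16
hydride (H⁻): pKₐ(H₂) ≈ 36
Reversing gives the worst-to-best order requested.

hydride (H⁻) < ethoxide (CH₃CH₂O⁻) < tosylate (OTs⁻)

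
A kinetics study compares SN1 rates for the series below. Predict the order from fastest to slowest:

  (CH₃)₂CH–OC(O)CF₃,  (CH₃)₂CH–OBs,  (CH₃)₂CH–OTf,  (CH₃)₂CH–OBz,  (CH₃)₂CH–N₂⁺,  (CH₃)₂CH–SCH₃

(CH₃)₂CH–N₂⁺ > (CH₃)₂CH–OTf > (CH₃)₂CH–OBs > (CH₃)₂CH–OC(O)CF₃ > (CH₃)₂CH–OBz > (CH₃)₂CH–SCH₃

With the same alkyl group throughout, only the leaving group differentiates the rates.
Leaving-group ability tracks the stability of the departed species; conjugate-acid pKₐ is the usual yardstick (lower pKₐ → better LG).
(CH₃)₂CH–N₂⁺ loses N₂: no meaningful conjugate acid; N₂ departs as an exceptionally stable neutral molecule
(CH₃)₂CH–OTf loses OTf⁻: pKₐ(CF₃SO₃H (triflic acid)) ≈ -14
(CH₃)₂CH–OBs loses OBs⁻: pKₐ(p-BrC₆H₄SO₃H) ≈ -2.8
(CH₃)₂CH–OC(O)CF₃ loses CF₃COO⁻: pKₐ(CF₃COOH) ≈ 0.2
(CH₃)₂CH–OBz loses PhCOO⁻: pKₐ(C₆H₅COOH) ≈ 4.2
(CH₃)₂CH–SCH₃ loses RS⁻: pKₐ(RSH (a thiol)) ≈ 10.5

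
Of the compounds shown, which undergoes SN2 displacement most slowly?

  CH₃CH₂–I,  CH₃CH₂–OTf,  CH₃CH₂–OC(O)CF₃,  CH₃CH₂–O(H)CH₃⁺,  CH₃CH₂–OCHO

The skeletons are identical, so relative rate is governed entirely by leaving-group ability.
Rank by basicity of the departing species: weakest base leaves most easily.
CH₃CH₂–OTf loses OTf⁻: pKₐ(CF₃SO₃H (triflic acid)) ≈ -14
CH₃CH₂–I loses I⁻: pKₐ(HI) ≈ -10
CH₃CH₂–O(H)CH₃⁺ loses R'OH: pKₐ(R'OH₂⁺) ≈ -2.4
CH₃CH₂–OC(O)CF₃ loses CF₃COO⁻: pKₐ(CF₃COOH) ≈ 0.2
CH₃CH₂–OCHO loses HCOO⁻: pKₐ(HCOOH) ≈ 3.8

CH₃CH₂–OCHO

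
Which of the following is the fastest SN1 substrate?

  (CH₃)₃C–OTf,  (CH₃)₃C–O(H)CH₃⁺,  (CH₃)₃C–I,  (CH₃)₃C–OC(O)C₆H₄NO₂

(CH₃)₃C–OTf

Same R in every case — rank the leaving groups.
Leaving-group ability tracks the stability of the departed species; conjugate-acid pKₐ is the usual yardstick (lower pKₐ → better LG).
(CH₃)₃C–OTf loses OTf⁻: pKₐ(CF₃SO₃H (triflic acid)) ≈ -14
(CH₃)₃C–I loses I⁻: pKₐ(HI) ≈ -10
(CH₃)₃C–O(H)CH₃⁺ loses R'OH: pKₐ(R'OH₂⁺) ≈ -2.4
(CH₃)₃C–OC(O)C₆H₄NO₂ loses p-O₂N–C₆H₄–COO⁻: pKₐ(p-nitrobenzoic acid) ≈ 3.4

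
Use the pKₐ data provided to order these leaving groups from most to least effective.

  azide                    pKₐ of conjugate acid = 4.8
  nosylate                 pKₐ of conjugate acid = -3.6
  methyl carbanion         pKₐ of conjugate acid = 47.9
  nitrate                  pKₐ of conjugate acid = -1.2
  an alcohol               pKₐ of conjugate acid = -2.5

Lower conjugate-acid pKₐ ⇒ weaker base ⇒ better leaving group.
Sorting by the given values: nosylate (-3.6), an alcohol (-2.5), nitrate (-1.2), azide (4.8), methyl carbanion (47.9).

nosylate > an alcohol > nitrate > azide > methyl carbanion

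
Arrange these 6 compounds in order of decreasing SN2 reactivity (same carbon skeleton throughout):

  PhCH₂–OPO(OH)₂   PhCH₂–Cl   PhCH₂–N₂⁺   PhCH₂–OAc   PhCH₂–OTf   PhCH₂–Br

Same R in every case — rank the leaving groups.
Rank by basicity of the departing species: weakest base leaves most easily.
PhCH₂–N₂⁺ loses N₂: no meaningful conjugate acid; N₂ departs as an exceptionally stable neutral molecule
PhCH₂–OTf loses OTf⁻: pKₐ(CF₃SO₃H (triflic acid)) ≈ -14
PhCH₂–Br loses Br⁻: pKₐ(HBr) ≈ -9
PhCH₂–Cl loses Cl⁻: pKₐ(HCl) ≈ -7
PhCH₂–OPO(OH)₂ loses H₂PO₄⁻: pKₐ(H₃PO₄) ≈ 2.1
PhCH₂–OAc loses AcO⁻: pKₐ(CH₃COOH) ≈ 4.8

PhCH₂–N₂⁺ > PhCH₂–OTf > PhCH₂–Br > PhCH₂–Cl > PhCH₂–OPO(OH)₂ > PhCH₂–OAc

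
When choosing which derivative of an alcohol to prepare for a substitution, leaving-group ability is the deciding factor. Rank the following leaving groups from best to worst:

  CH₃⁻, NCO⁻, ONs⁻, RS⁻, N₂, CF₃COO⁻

N₂ > ONs⁻ > CF₃COO⁻ > NCO⁻ > RS⁻ > CH₃⁻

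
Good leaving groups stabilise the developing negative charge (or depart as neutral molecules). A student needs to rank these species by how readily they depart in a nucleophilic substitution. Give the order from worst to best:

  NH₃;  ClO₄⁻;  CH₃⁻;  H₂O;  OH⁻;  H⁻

ClO₄⁻: pKₐ(HClO₄) ≈ -10
H₂O: pKₐ(H₃O⁺) ≈ -1.7
NH₃: pKₐ(NH₄⁺) ≈ 9.2
OH⁻: pKₐ(H₂O) ≈ 15.7
H⁻: pKₐ(H₂) ≈ 36 — extremely strong base; leaves only in special hydride-transfer contexts
CH₃⁻: pKₐ(CH₄) ≈ 48
The question asks for worst first, so the sequence is read in increasing leaving-group ability.

CH₃⁻ < H⁻ < OH⁻ < NH₃ < H₂O < ClO₄⁻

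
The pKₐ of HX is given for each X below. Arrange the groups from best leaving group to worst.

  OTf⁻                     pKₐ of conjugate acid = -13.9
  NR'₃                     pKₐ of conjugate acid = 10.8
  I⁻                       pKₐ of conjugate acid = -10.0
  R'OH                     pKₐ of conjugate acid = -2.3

OTf⁻ > I⁻ > R'OH > NR'₃

Lower conjugate-acid pKₐ ⇒ weaker base ⇒ better leaving group.
Sorting by the given values: OTf⁻ (-13.9), I⁻ (-10.0), R'OH (-2.3), NR'₃ (10.8).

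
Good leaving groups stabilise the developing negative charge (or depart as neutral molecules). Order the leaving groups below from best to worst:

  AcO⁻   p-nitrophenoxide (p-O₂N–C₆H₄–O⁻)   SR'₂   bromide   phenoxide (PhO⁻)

bromide: pKₐ(HBr) ≈ -9 — weak base; good leaving group
SR'₂: pKₐ(R'₂SH⁺) ≈ -7 — neutral; leaves from a sulfonium salt (R–SR'₂⁺)
AcO⁻: pKₐ(CH₃COOH) ≈ 4.8 — resonance-stabilised but still a weak base
p-nitrophenoxide (p-O₂N–C₆H₄–O⁻): pKₐ(p-nitrophenol) ≈ 7.2
phenoxide (PhO⁻): pKₐ(C₆H₅OH (phenol)) ≈ 10 — resonance into the ring helps, but still a poor LG

bromide > SR'₂ > AcO⁻ > p-nitrophenoxide (p-O₂N–C₆H₄–O⁻) > phenoxide (PhO⁻)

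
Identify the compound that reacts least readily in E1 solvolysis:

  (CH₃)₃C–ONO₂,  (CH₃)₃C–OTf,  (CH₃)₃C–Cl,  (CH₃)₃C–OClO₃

With the same alkyl group throughout, only the leaving group differentiates the rates.
Leaving-group ability tracks the stability of the departed species; conjugate-acid pKₐ is the usual yardstick (lower pKₐ → better LG).
(CH₃)₃C–OTf loses OTf⁻: pKₐ(CF₃SO₃H (triflic acid)) ≈ -14
(CH₃)₃C–OClO₃ loses ClO₄⁻: pKₐ(HClO₄) ≈ -10
(CH₃)₃C–Cl loses Cl⁻: pKₐ(HCl) ≈ -7
(CH₃)₃C–ONO₂ loses NO₃⁻: pKₐ(HNO₃) ≈ -1.3

(CH₃)₃C–ONO₂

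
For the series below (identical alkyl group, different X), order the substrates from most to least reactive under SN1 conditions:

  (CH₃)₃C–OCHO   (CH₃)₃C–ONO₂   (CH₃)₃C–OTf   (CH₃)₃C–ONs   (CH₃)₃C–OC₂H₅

(CH₃)₃C–OTf > (CH₃)₃C–ONs > (CH₃)₃C–ONO₂ > (CH₃)₃C–OCHO > (CH₃)₃C–OC₂H₅

Identical carbon frameworks mean the comparison reduces to leaving-group quality.
Rank by basicity of the departing species: weakest base leaves most easily.
(CH₃)₃C–OTf loses OTf⁻: pKₐ(CF₃SO₃H (triflic acid)) ≈ -14
(CH₃)₃C–ONs loses ONs⁻: pKₐ(p-O₂NC₆H₄SO₃H) ≈ -3.5
(CH₃)₃C–ONO₂ loses NO₃⁻: pKₐ(HNO₃) ≈ -1.3
(CH₃)₃C–OCHO loses HCOO⁻: pKₐ(HCOOH) ≈ 3.8
(CH₃)₃C–OC₂H₅ loses CH₃CH₂O⁻: pKₐ(CH₃CH₂OH) ≈ 16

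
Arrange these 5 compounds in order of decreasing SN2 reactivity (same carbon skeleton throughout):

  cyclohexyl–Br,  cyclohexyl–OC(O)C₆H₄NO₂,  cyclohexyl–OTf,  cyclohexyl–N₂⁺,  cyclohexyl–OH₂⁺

The skeletons are identical, so relative rate is governed entirely by leaving-group ability.
Leaving-group ability tracks the stability of the departed species; conjugate-acid pKₐ is the usual yardstick (lower pKₐ → better LG).
cyclohexyl–N₂⁺ loses N₂: no meaningful conjugate acid; N₂ departs as an exceptionally stable neutral molecule
cyclohexyl–OTf loses OTf⁻: pKₐ(CF₃SO₃H (triflic acid)) ≈ -14
cyclohexyl–Br loses Br⁻: pKₐ(HBr) ≈ -9
cyclohexyl–OH₂⁺ loses H₂O: pKₐ(H₃O⁺) ≈ -1.7
cyclohexyl–OC(O)C₆H₄NO₂ loses p-O₂N–C₆H₄–COO⁻: pKₐ(p-nitrobenzoic acid) ≈ 3.4

cyclohexyl–N₂⁺ > cyclohexyl–OTf > cyclohexyl–Br > cyclohexyl–OH₂⁺ > cyclohexyl–OC(O)C₆H₄NO₂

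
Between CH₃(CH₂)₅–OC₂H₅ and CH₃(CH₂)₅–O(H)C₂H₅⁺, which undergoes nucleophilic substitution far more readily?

CH₃(CH₂)₅–O(H)C₂H₅⁺

From CH₃(CH₂)₅–OC₂H₅ the departing group would be CH₃CH₂O⁻ (pKₐ(CH₃CH₂OH) ≈ 16). Strong base; alkoxides do not leave unassisted.
From CH₃(CH₂)₅–O(H)C₂H₅⁺ the leaving group is R'OH (pKₐ(R'OH₂⁺) ≈ -2.4). Neutral; leaves from a protonated ether (an oxonium ion, R–O(H)R'⁺).
(In practice CH₃(CH₂)₅–O(H)C₂H₅⁺ is made from CH₃(CH₂)₅–OC₂H₅ by protonation with concentrated HBr, allowing neutral ethanol, rather than ethoxide, to depart.)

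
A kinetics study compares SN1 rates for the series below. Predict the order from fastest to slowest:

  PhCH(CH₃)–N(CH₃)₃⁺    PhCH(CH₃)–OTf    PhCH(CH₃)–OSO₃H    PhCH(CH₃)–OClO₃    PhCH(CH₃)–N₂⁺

PhCH(CH₃)–N₂⁺ > PhCH(CH₃)–OTf > PhCH(CH₃)–OClO₃ > PhCH(CH₃)–OSO₃H > PhCH(CH₃)–N(CH₃)₃⁺

The skeletons are identical, so relative rate is governed entirely by leaving-group ability.
The more stable X⁻ (or X) is on its own — i.e. the weaker a base it is — the better a leaving group it makes.
PhCH(CH₃)–N₂⁺ loses N₂: no meaningful conjugate acid; N₂ departs as an exceptionally stable neutral molecule
PhCH(CH₃)–OTf loses OTf⁻: pKₐ(CF₃SO₃H (triflic acid)) ≈ -14
PhCH(CH₃)–OClO₃ loses ClO₄⁻: pKₐ(HClO₄) ≈ -10
PhCH(CH₃)–OSO₃H loses HSO₄⁻: pKₐ(H₂SO₄) ≈ -3
PhCH(CH₃)–N(CH₃)₃⁺ loses NR'₃: pKₐ(R'₃NH⁺) ≈ 10.7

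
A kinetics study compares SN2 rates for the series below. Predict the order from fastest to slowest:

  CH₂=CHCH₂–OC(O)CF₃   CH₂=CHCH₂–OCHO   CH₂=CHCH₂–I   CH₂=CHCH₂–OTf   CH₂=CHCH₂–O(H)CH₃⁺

Identical carbon frameworks mean the comparison reduces to leaving-group quality.
A good leaving group is a weak base: the lower the pKₐ of its conjugate acid, the more readily it departs.
CH₂=CHCH₂–OTf loses OTf⁻: pKₐ(CF₃SO₃H (triflic acid)) ≈ -14
CH₂=CHCH₂–I loses I⁻: pKₐ(HI) ≈ -10
CH₂=CHCH₂–O(H)CH₃⁺ loses R'OH: pKₐ(R'OH₂⁺) ≈ -2.4
CH₂=CHCH₂–OC(O)CF₃ loses CF₃COO⁻: pKₐ(CF₃COOH) ≈ 0.2
CH₂=CHCH₂–OCHO loses HCOO⁻: pKₐ(HCOOH) ≈ 3.8

CH₂=CHCH₂–OTf > CH₂=CHCH₂–I > CH₂=CHCH₂–O(H)CH₃⁺ > CH₂=CHCH₂–OC(O)CF₃ > CH₂=CHCH₂–OCHO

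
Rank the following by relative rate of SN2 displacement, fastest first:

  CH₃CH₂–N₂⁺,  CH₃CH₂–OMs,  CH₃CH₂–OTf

CH₃CH₂–N₂⁺ > CH₃CH₂–OTf > CH₃CH₂–OMs

Identical carbon frameworks mean the comparison reduces to leaving-group quality.
The more stable X⁻ (or X) is on its own — i.e. the weaker a base it is — the better a leaving group it makes.
CH₃CH₂–N₂⁺ loses N₂: no meaningful conjugate acid; N₂ departs as an exceptionally stable neutral molecule
CH₃CH₂–OTf loses OTf⁻: pKₐ(CF₃SO₃H (triflic acid)) ≈ -14
CH₃CH₂–OMs loses OMs⁻: pKₐ(CH₃SO₃H (MsOH)) ≈ -1.9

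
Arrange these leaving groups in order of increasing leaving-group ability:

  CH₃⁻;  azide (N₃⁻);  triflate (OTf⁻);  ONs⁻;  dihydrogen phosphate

CH₃⁻ < azide (N₃⁻) < dihydrogen phosphate < ONs⁻ < triflate (OTf⁻)

Leaving-group ability tracks the stability of the departed species; conjugate-acid pKₐ is the usual yardstick (lower pKₐ → better LG).
triflate (OTf⁻): pKₐ(CF₃SO₃H (triflic acid)) ≈ -14
ONs⁻: pKₐ(p-O₂NC₆H₄SO₃H) ≈ -3.5
dihydrogen phosphate: pKₐ(H₃PO₄) ≈ 2.1
azide (N₃⁻): pKₐ(HN₃) ≈ 4.7
CH₃⁻: pKₐ(CH₄) ≈ 48
Listed from poorest to best leaving group as asked.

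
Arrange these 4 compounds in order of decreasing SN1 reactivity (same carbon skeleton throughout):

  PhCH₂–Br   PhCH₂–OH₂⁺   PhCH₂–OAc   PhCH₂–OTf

PhCH₂–OTf > PhCH₂–Br > PhCH₂–OH₂⁺ > PhCH₂–OAc

Same R in every case — rank the leaving groups.
Leaving-group ability tracks the stability of the departed species; conjugate-acid pKₐ is the usual yardstick (lower pKₐ → better LG).
PhCH₂–OTf loses OTf⁻: pKₐ(CF₃SO₃H (triflic acid)) ≈ -14
PhCH₂–Br loses Br⁻: pKₐ(HBr) ≈ -9
PhCH₂–OH₂⁺ loses H₂O: pKₐ(H₃O⁺) ≈ -1.7
PhCH₂–OAc loses AcO⁻: pKₐ(CH₃COOH) ≈ 4.8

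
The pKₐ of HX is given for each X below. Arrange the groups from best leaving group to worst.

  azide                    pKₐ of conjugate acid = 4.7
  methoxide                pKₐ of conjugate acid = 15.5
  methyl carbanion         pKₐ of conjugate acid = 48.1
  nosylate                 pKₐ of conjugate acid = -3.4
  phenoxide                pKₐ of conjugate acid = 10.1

nosylate > azide > phenoxide > methoxide > methyl carbanion

Lower conjugate-acid pKₐ ⇒ weaker base ⇒ better leaving group.
Sorting by the given values: nosylate (-3.4), azide (4.7), phenoxide (10.1), methoxide (15.5), methyl carbanion (48.1).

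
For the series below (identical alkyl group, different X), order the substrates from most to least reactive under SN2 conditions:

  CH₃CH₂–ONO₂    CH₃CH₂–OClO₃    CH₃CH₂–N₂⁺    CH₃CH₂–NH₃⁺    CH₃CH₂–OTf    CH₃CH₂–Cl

With the same alkyl group throughout, only the leaving group differentiates the rates.
Rank by basicity of the departing species: weakest base leaves most easily.
CH₃CH₂–N₂⁺ loses N₂: no meaningful conjugate acid; N₂ departs as an exceptionally stable neutral molecule
CH₃CH₂–OTf loses OTf⁻: pKₐ(CF₃SO₃H (triflic acid)) ≈ -14
CH₃CH₂–OClO₃ loses ClO₄⁻: pKₐ(HClO₄) ≈ -10
CH₃CH₂–Cl loses Cl⁻: pKₐ(HCl) ≈ -7
CH₃CH₂–ONO₂ loses NO₃⁻: pKₐ(HNO₃) ≈ -1.3
CH₃CH₂–NH₃⁺ loses NH₃: pKₐ(NH₄⁺) ≈ 9.2

CH₃CH₂–N₂⁺ > CH₃CH₂–OTf > CH₃CH₂–OClO₃ > CH₃CH₂–Cl > CH₃CH₂–ONO₂ > CH₃CH₂–NH₃⁺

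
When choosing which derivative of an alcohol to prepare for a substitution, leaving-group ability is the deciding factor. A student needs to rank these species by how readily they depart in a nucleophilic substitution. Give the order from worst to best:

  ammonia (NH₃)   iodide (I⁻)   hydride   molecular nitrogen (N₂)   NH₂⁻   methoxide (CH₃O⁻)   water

A good leaving group is a weak base: the lower the pKₐ of its conjugate acid, the more readily it departs.
molecular nitrogen (N₂): no meaningful conjugate acid; N₂ departs as an exceptionally stable neutral molecule
iodide (I⁻): pKₐ(HI) ≈ -10
water: pKₐ(H₃O⁺) ≈ -1.7
ammonia (NH₃): pKₐ(NH₄⁺) ≈ 9.2
methoxide (CH₃O⁻): pKₐ(CH₃OH) ≈ 15.5
hydride: pKₐ(H₂) ≈ 36
NH₂⁻: pKₐ(NH₃) ≈ 38
The question asks for worst first, so the sequence is read in increasing leaving-group ability.

NH₂⁻ < hydride < methoxide (CH₃O⁻) < ammonia (NH₃) < water < iodide (I⁻) < molecular nitrogen (N₂)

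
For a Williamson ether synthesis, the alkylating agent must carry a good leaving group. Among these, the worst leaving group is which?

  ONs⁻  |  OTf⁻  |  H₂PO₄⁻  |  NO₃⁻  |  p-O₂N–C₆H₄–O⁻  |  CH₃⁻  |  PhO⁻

OTf⁻: pKₐ(CF₃SO₃H (triflic acid)) ≈ -14
ONs⁻: pKₐ(p-O₂NC₆H₄SO₃H) ≈ -3.5
NO₃⁻: pKₐ(HNO₃) ≈ -1.3
H₂PO₄⁻: pKₐ(H₃PO₄) ≈ 2.1
p-O₂N–C₆H₄–O⁻: pKₐ(p-nitrophenol) ≈ 7.2
PhO⁻: pKₐ(C₆H₅OH (phenol)) ≈ 10
CH₃⁻: pKₐ(CH₄) ≈ 48

CH₃⁻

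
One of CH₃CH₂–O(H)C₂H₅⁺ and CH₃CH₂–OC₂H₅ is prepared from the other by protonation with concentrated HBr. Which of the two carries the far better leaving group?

From CH₃CH₂–OC₂H₅ the departing group would be CH₃CH₂O⁻ (pKₐ(CH₃CH₂OH) ≈ 16). Strong base; alkoxides do not leave unassisted.
From CH₃CH₂–O(H)C₂H₅⁺ the leaving group is R'OH (pKₐ(R'OH₂⁺) ≈ -2.4). Neutral; leaves from a protonated ether (an oxonium ion, R–O(H)R'⁺).
Protonation with concentrated HBr works by allowing neutral ethanol, rather than ethoxide, to depart, making CH₃CH₂–O(H)C₂H₅⁺ enormously more reactive.

CH₃CH₂–O(H)C₂H₅⁺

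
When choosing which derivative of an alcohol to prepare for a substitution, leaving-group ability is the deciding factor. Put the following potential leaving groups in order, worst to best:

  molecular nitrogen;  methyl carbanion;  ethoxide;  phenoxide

molecular nitrogen: no meaningful conjugate acid; N₂ departs as an exceptionally stable neutral molecule
phenoxide: pKₐ(C₆H₅OH (phenol)) ≈ 10 — resonance into the ring helps, but still a poor LG
ethoxide: pKₐ(CH₃CH₂OH) ≈ 16 — strong base; alkoxides do not leave unassisted
methyl carbanion: pKₐ(CH₄) ≈ 48
Listed from poorest to best leaving group as asked.

methyl carbanion < ethoxide < phenoxide < molecular nitrogen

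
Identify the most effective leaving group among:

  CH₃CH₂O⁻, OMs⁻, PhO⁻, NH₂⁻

OMs⁻

OMs⁻: pKₐ(CH₃SO₃H (MsOH)) ≈ -1.9
PhO⁻: pKₐ(C₆H₅OH (phenol)) ≈ 10
CH₃CH₂O⁻: pKₐ(CH₃CH₂OH) ≈ 16
NH₂⁻: pKₐ(NH₃) ≈ 38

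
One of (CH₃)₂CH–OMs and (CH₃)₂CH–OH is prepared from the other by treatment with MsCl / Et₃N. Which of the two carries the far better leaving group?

(CH₃)₂CH–OMs

From (CH₃)₂CH–OH the departing group would be OH⁻ (pKₐ(H₂O) ≈ 15.7). Strong base; essentially never leaves without prior activation.
From (CH₃)₂CH–OMs the leaving group is OMs⁻ (pKₐ(CH₃SO₃H (MsOH)) ≈ -1.9). Resonance-delocalised alkanesulfonate.
Treatment with MsCl / Et₃N works by converting the hydroxyl into a mesylate, making (CH₃)₂CH–OMs enormously more reactive.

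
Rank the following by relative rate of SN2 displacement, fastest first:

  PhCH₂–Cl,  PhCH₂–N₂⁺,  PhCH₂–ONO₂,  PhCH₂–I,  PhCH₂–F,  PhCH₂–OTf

PhCH₂–N₂⁺ > PhCH₂–OTf > PhCH₂–I > PhCH₂–Cl > PhCH₂–ONO₂ > PhCH₂–F

The skeletons are identical, so relative rate is governed entirely by leaving-group ability.
Rank by basicity of the departing species: weakest base leaves most easily.
PhCH₂–N₂⁺ loses N₂: no meaningful conjugate acid; N₂ departs as an exceptionally stable neutral molecule
PhCH₂–OTf loses OTf⁻: pKₐ(CF₃SO₃H (triflic acid)) ≈ -14
PhCH₂–I loses I⁻: pKₐ(HI) ≈ -10
PhCH₂–Cl loses Cl⁻: pKₐ(HCl) ≈ -7
PhCH₂–ONO₂ loses NO₃⁻: pKₐ(HNO₃) ≈ -1.3
PhCH₂–F loses F⁻: pKₐ(HF) ≈ 3.2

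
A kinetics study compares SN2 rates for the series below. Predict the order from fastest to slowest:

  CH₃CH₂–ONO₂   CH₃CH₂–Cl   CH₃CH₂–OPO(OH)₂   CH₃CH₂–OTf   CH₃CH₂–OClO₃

CH₃CH₂–OTf > CH₃CH₂–OClO₃ > CH₃CH₂–Cl > CH₃CH₂–ONO₂ > CH₃CH₂–OPO(OH)₂

With the same alkyl group throughout, only the leaving group differentiates the rates.
Leaving-group ability tracks the stability of the departed species; conjugate-acid pKₐ is the usual yardstick (lower pKₐ → better LG).
CH₃CH₂–OTf loses OTf⁻: pKₐ(CF₃SO₃H (triflic acid)) ≈ -14
CH₃CH₂–OClO₃ loses ClO₄⁻: pKₐ(HClO₄) ≈ -10
CH₃CH₂–Cl loses Cl⁻: pKₐ(HCl) ≈ -7
CH₃CH₂–ONO₂ loses NO₃⁻: pKₐ(HNO₃) ≈ -1.3
CH₃CH₂–OPO(OH)₂ loses H₂PO₄⁻: pKₐ(H₃PO₄) ≈ 2.1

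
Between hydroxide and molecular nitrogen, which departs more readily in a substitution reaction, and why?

molecular nitrogen

molecular nitrogen is the better leaving group.
N₂ is the ultimate leaving group — it departs as an exceptionally stable neutral molecule, whereas hydroxide (pKₐ(H₂O) ≈ 15.7) is far more basic.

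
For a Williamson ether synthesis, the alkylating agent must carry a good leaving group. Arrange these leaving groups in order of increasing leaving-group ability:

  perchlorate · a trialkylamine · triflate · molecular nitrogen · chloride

a trialkylamine < chloride < perchlorate < triflate < molecular nitrogen

Leaving-group ability tracks the stability of the departed species; conjugate-acid pKₐ is the usual yardstick (lower pKₐ → better LG).
molecular nitrogen: no meaningful conjugate acid; N₂ departs as an exceptionally stable neutral molecule
triflate: pKₐ(CF₃SO₃H (triflic acid)) ≈ -14 — charge spread over three oxygens and a CF₃ group; the premier leaving group in synthesis
perchlorate: pKₐ(HClO₄) ≈ -10 — extremely weak base; rarely used for safety reasons
chloride: pKₐ(HCl) ≈ -7 — moderately weak base
a trialkylamine: pKₐ(R'₃NH⁺) ≈ 10.7
Reversing gives the worst-to-best order requested.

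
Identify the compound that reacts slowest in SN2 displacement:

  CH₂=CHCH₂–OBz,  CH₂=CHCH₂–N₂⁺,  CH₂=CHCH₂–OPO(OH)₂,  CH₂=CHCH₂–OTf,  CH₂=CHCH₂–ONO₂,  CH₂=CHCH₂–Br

CH₂=CHCH₂–OBz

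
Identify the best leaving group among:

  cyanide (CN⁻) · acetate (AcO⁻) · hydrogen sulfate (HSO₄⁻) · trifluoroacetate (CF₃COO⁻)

hydrogen sulfate (HSO₄⁻): pKₐ(H₂SO₄) ≈ -3
trifluoroacetate (CF₃COO⁻): pKₐ(CF₃COOH) ≈ 0.2
acetate (AcO⁻): pKₐ(CH₃COOH) ≈ 4.8
cyanide (CN⁻): pKₐ(HCN) ≈ 9.2

hydrogen sulfate (HSO₄⁻)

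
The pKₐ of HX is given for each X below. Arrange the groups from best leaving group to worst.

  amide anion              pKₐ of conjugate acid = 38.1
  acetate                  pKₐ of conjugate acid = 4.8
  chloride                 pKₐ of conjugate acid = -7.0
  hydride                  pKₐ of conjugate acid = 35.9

chloride > acetate > hydride > amide anion

Lower conjugate-acid pKₐ ⇒ weaker base ⇒ better leaving group.
Sorting by the given values: chloride (-7.0), acetate (4.8), hydride (35.9), amide anion (38.1).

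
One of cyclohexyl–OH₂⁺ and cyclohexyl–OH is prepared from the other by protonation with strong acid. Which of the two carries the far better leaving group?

From cyclohexyl–OH the departing group would be OH⁻ (pKₐ(H₂O) ≈ 15.7). Strong base; essentially never leaves without prior activation.
From cyclohexyl–OH₂⁺ the leaving group is H₂O (pKₐ(H₃O⁺) ≈ -1.7). Neutral; leaves from a protonated alcohol (R–OH₂⁺).
Protonation with strong acid works by converting the leaving group from hydroxide to neutral water, making cyclohexyl–OH₂⁺ enormously more reactive.

cyclohexyl–OH₂⁺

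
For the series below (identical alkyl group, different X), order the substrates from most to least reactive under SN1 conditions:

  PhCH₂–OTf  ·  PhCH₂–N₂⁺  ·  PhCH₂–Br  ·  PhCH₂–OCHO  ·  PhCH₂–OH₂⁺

PhCH₂–N₂⁺ > PhCH₂–OTf > PhCH₂–Br > PhCH₂–OH₂⁺ > PhCH₂–OCHO

The skeletons are identical, so relative rate is governed entirely by leaving-group ability.
Rank by basicity of the departing species: weakest base leaves most easily.
PhCH₂–N₂⁺ loses N₂: no meaningful conjugate acid; N₂ departs as an exceptionally stable neutral molecule
PhCH₂–OTf loses OTf⁻: pKₐ(CF₃SO₃H (triflic acid)) ≈ -14
PhCH₂–Br loses Br⁻: pKₐ(HBr) ≈ -9
PhCH₂–OH₂⁺ loses H₂O: pKₐ(H₃O⁺) ≈ -1.7
PhCH₂–OCHO loses HCOO⁻: pKₐ(HCOOH) ≈ 3.8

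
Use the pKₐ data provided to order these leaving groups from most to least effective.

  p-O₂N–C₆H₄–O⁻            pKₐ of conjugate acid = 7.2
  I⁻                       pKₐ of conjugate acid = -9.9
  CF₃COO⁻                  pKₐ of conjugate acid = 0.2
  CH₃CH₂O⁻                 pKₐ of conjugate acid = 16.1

I⁻ > CF₃COO⁻ > p-O₂N–C₆H₄–O⁻ > CH₃CH₂O⁻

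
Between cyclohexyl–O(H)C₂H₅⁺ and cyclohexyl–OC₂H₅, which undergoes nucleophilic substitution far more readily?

cyclohexyl–O(H)C₂H₅⁺

From cyclohexyl–OC₂H₅ the departing group would be CH₃CH₂O⁻ (pKₐ(CH₃CH₂OH) ≈ 16). Strong base; alkoxides do not leave unassisted.
From cyclohexyl–O(H)C₂H₅⁺ the leaving group is R'OH (pKₐ(R'OH₂⁺) ≈ -2.4). Neutral; leaves from a protonated ether (an oxonium ion, R–O(H)R'⁺).
(In practice cyclohexyl–O(H)C₂H₅⁺ is made from cyclohexyl–OC₂H₅ by protonation with concentrated HBr, allowing neutral ethanol, rather than ethoxide, to depart.)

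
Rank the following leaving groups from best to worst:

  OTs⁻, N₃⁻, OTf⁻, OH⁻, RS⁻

OTf⁻ > OTs⁻ > N₃⁻ > RS⁻ > OH⁻

OTf⁻: pKₐ(CF₃SO₃H (triflic acid)) ≈ -14
OTs⁻: pKₐ(p-CH₃C₆H₄SO₃H (TsOH)) ≈ -2.8
N₃⁻: pKₐ(HN₃) ≈ 4.7
RS⁻: pKₐ(RSH (a thiol)) ≈ 10.5
OH⁻: pKₐ(H₂O) ≈ 15.7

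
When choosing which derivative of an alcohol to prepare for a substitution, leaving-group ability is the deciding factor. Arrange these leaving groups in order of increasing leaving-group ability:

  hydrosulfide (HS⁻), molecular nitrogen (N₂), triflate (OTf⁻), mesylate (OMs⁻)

A good leaving group is a weak base: the lower the pKₐ of its conjugate acid, the more readily it departs.
molecular nitrogen (N₂): no meaningful conjugate acid; N₂ departs as an exceptionally stable neutral molecule
triflate (OTf⁻): pKₐ(CF₃SO₃H (triflic acid)) ≈ -14 — charge spread over three oxygens and a CF₃ group; the premier leaving group in synthesis
mesylate (OMs⁻): pKₐ(CH₃SO₃H (MsOH)) ≈ -1.9 — resonance-delocalised alkanesulfonate
hydrosulfide (HS⁻): pKₐ(H₂S) ≈ 7
Reversing gives the worst-to-best order requested.

hydrosulfide (HS⁻) < mesylate (OMs⁻) < triflate (OTf⁻) < molecular nitrogen (N₂)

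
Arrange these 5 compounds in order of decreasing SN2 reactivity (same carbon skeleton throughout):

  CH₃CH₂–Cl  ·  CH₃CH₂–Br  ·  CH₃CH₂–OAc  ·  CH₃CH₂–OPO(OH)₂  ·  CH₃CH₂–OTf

CH₃CH₂–OTf > CH₃CH₂–Br > CH₃CH₂–Cl > CH₃CH₂–OPO(OH)₂ > CH₃CH₂–OAc

Same R in every case — rank the leaving groups.
Rank by basicity of the departing species: weakest base leaves most easily.
CH₃CH₂–OTf loses OTf⁻: pKₐ(CF₃SO₃H (triflic acid)) ≈ -14
CH₃CH₂–Br loses Br⁻: pKₐ(HBr) ≈ -9
CH₃CH₂–Cl loses Cl⁻: pKₐ(HCl) ≈ -7
CH₃CH₂–OPO(OH)₂ loses H₂PO₄⁻: pKₐ(H₃PO₄) ≈ 2.1
CH₃CH₂–OAc loses AcO⁻: pKₐ(CH₃COOH) ≈ 4.8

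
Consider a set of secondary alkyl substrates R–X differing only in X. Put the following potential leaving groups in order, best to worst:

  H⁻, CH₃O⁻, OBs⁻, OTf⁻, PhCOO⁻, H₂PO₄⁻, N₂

N₂ > OTf⁻ > OBs⁻ > H₂PO₄⁻ > PhCOO⁻ > CH₃O⁻ > H⁻

A good leaving group is a weak base: the lower the pKₐ of its conjugate acid, the more readily it departs.
N₂: no meaningful conjugate acid; N₂ departs as an exceptionally stable neutral molecule
OTf⁻: pKₐ(CF₃SO₃H (triflic acid)) ≈ -14
OBs⁻: pKₐ(p-BrC₆H₄SO₃H) ≈ -2.8
H₂PO₄⁻: pKₐ(H₃PO₄) ≈ 2.1
PhCOO⁻: pKₐ(C₆H₅COOH) ≈ 4.2
CH₃O⁻: pKₐ(CH₃OH) ≈ 15.5
H⁻: pKₐ(H₂) ≈ 36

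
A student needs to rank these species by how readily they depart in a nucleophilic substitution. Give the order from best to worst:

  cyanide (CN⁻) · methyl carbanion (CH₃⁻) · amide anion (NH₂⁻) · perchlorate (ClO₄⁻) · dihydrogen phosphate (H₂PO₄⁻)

perchlorate (ClO₄⁻) > dihydrogen phosphate (H₂PO₄⁻) > cyanide (CN⁻) > amide anion (NH₂⁻) > methyl carbanion (CH₃⁻)

The more stable X⁻ (or X) is on its own — i.e. the weaker a base it is — the better a leaving group it makes.
perchlorate (ClO₄⁻): pKₐ(HClO₄) ≈ -10 — extremely weak base; rarely used for safety reasons
dihydrogen phosphate (H₂PO₄⁻): pKₐ(H₃PO₄) ≈ 2.1
cyanide (CN⁻): pKₐ(HCN) ≈ 9.2 — sp carbon stabilises the charge somewhat, but still a poor LG
amide anion (NH₂⁻): pKₐ(NH₃) ≈ 38 — extremely strong base; never a leaving group
methyl carbanion (CH₃⁻): pKₐ(CH₄) ≈ 48 — unstabilised carbanion; the worst conceivable leaving group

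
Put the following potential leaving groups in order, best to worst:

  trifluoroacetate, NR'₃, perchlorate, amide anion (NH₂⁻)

The more stable X⁻ (or X) is on its own — i.e. the weaker a base it is — the better a leaving group it makes.
perchlorate: pKₐ(HClO₄) ≈ -10
trifluoroacetate: pKₐ(CF₃COOH) ≈ 0.2
NR'₃: pKₐ(R'₃NH⁺) ≈ 10.7
amide anion (NH₂⁻): pKₐ(NH₃) ≈ 38

perchlorate > trifluoroacetate > NR'₃ > amide anion (NH₂⁻)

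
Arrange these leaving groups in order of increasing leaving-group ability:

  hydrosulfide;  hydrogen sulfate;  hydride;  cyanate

hydrogen sulfate: pKₐ(H₂SO₄) ≈ -3
cyanate: pKₐ(HOCN) ≈ 3.5 — resonance between N and O
hydrosulfide: pKₐ(H₂S) ≈ 7
hydride: pKₐ(H₂) ≈ 36 — extremely strong base; leaves only in special hydride-transfer contexts
Reversing gives the worst-to-best order requested.

hydride < hydrosulfide < cyanate < hydrogen sulfate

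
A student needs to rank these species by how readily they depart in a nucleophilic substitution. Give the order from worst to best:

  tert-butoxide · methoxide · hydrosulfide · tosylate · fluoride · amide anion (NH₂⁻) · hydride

amide anion (NH₂⁻) < hydride < tert-butoxide < methoxide < hydrosulfide < fluoride < tosylate

tosylate: pKₐ(p-CH₃C₆H₄SO₃H (TsOH)) ≈ -2.8 — resonance-delocalised arenesulfonate
fluoride: pKₐ(HF) ≈ 3.2 — small and strongly basic; the poor halide leaving group
hydrosulfide: pKₐ(H₂S) ≈ 7 — larger and more polarisable than the oxygen analogue
methoxide: pKₐ(CH₃OH) ≈ 15.5
tert-butoxide: pKₐ(t-BuOH) ≈ 18 — bulky, strongly basic alkoxide
hydride: pKₐ(H₂) ≈ 36 — extremely strong base; leaves only in special hydride-transfer contexts
amide anion (NH₂⁻): pKₐ(NH₃) ≈ 38 — extremely strong base; never a leaving group
Reversing gives the worst-to-best order requested.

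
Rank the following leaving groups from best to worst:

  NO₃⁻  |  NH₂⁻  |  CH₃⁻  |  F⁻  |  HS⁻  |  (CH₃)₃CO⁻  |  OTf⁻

Leaving-group ability tracks the stability of the departed species; conjugate-acid pKₐ is the usual yardstick (lower pKₐ → better LG).
OTf⁻: pKₐ(CF₃SO₃H (triflic acid)) ≈ -14 — charge spread over three oxygens and a CF₃ group; the premier leaving group in synthesis
NO₃⁻: pKₐ(HNO₃) ≈ -1.3 — resonance-delocalised over three oxygens
F⁻: pKₐ(HF) ≈ 3.2 — small and strongly basic; the poor halide leaving group
HS⁻: pKₐ(H₂S) ≈ 7
(CH₃)₃CO⁻: pKₐ(t-BuOH) ≈ 18 — bulky, strongly basic alkoxide
NH₂⁻: pKₐ(NH₃) ≈ 38 — extremely strong base; never a leaving group
CH₃⁻: pKₐ(CH₄) ≈ 48 — unstabilised carbanion; the worst conceivable leaving group

OTf⁻ > NO₃⁻ > F⁻ > HS⁻ > (CH₃)₃CO⁻ > NH₂⁻ > CH₃⁻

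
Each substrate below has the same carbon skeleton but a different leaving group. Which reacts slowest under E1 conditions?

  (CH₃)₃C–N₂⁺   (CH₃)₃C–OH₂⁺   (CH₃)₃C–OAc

(CH₃)₃C–OAc

Same R in every case — rank the leaving groups.
Rank by basicity of the departing species: weakest base leaves most easily.
(CH₃)₃C–N₂⁺ loses N₂: no meaningful conjugate acid; N₂ departs as an exceptionally stable neutral molecule
(CH₃)₃C–OH₂⁺ loses H₂O: pKₐ(H₃O⁺) ≈ -1.7
(CH₃)₃C–OAc loses AcO⁻: pKₐ(CH₃COOH) ≈ 4.8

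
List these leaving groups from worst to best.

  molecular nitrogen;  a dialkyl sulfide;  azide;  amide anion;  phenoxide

amide anion < phenoxide < azide < a dialkyl sulfide < molecular nitrogen

Leaving-group ability tracks the stability of the departed species; conjugate-acid pKₐ is the usual yardstick (lower pKₐ → better LG).
molecular nitrogen: no meaningful conjugate acid; N₂ departs as an exceptionally stable neutral molecule
a dialkyl sulfide: pKₐ(R'₂SH⁺) ≈ -7
azide: pKₐ(HN₃) ≈ 4.7
phenoxide: pKₐ(C₆H₅OH (phenol)) ≈ 10 — resonance into the ring helps, but still a poor LG
amide anion: pKₐ(NH₃) ≈ 38 — extremely strong base; never a leaving group
Reversing gives the worst-to-best order requested.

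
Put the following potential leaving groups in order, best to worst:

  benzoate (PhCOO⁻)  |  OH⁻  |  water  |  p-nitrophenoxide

water > benzoate (PhCOO⁻) > p-nitrophenoxide > OH⁻

Leaving-group ability tracks the stability of the departed species; conjugate-acid pKₐ is the usual yardstick (lower pKₐ → better LG).
water: pKₐ(H₃O⁺) ≈ -1.7 — neutral; leaves from a protonated alcohol (R–OH₂⁺)
benzoate (PhCOO⁻): pKₐ(C₆H₅COOH) ≈ 4.2
p-nitrophenoxide: pKₐ(p-nitrophenol) ≈ 7.2 — nitro group delocalises the charge; the classic chromogenic LG
OH⁻: pKₐ(H₂O) ≈ 15.7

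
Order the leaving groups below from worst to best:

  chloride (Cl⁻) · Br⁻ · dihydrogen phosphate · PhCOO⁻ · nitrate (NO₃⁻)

Rank by basicity of the departing species: weakest base leaves most easily.
Br⁻: pKₐ(HBr) ≈ -9
chloride (Cl⁻): pKₐ(HCl) ≈ -7 — moderately weak base
nitrate (NO₃⁻): pKₐ(HNO₃) ≈ -1.3 — resonance-delocalised over three oxygens
dihydrogen phosphate: pKₐ(H₃PO₄) ≈ 2.1 — moderate base; biological leaving group after further activation
PhCOO⁻: pKₐ(C₆H₅COOH) ≈ 4.2 — aryl carboxylate
Listed from poorest to best leaving group as asked.

PhCOO⁻ < dihydrogen phosphate < nitrate (NO₃⁻) < chloride (Cl⁻) < Br⁻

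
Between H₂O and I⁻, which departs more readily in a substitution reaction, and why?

I⁻ is the better leaving group.
pKₐ(HI) ≈ -10 versus pKₐ(H₃O⁺) ≈ -1.7: I⁻ is the much weaker base.
Large, highly polarisable; very weak base.

I⁻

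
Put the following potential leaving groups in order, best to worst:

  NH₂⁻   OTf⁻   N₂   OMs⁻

N₂ > OTf⁻ > OMs⁻ > NH₂⁻

N₂: no meaningful conjugate acid; N₂ departs as an exceptionally stable neutral molecule
OTf⁻: pKₐ(CF₃SO₃H (triflic acid)) ≈ -14 — charge spread over three oxygens and a CF₃ group; the premier leaving group in synthesis
OMs⁻: pKₐ(CH₃SO₃H (MsOH)) ≈ -1.9 — resonance-delocalised alkanesulfonate
NH₂⁻: pKₐ(NH₃) ≈ 38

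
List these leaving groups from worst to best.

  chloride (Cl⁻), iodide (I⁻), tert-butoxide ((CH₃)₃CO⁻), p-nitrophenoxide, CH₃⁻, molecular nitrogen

CH₃⁻ < tert-butoxide ((CH₃)₃CO⁻) < p-nitrophenoxide < chloride (Cl⁻) < iodide (I⁻) < molecular nitrogen

Leaving-group ability tracks the stability of the departed species; conjugate-acid pKₐ is the usual yardstick (lower pKₐ → better LG).
molecular nitrogen: no meaningful conjugate acid; N₂ departs as an exceptionally stable neutral molecule
iodide (I⁻): pKₐ(HI) ≈ -10
chloride (Cl⁻): pKₐ(HCl) ≈ -7
p-nitrophenoxide: pKₐ(p-nitrophenol) ≈ 7.2
tert-butoxide ((CH₃)₃CO⁻): pKₐ(t-BuOH) ≈ 18
CH₃⁻: pKₐ(CH₄) ≈ 48
Reversing gives the worst-to-best order requested.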